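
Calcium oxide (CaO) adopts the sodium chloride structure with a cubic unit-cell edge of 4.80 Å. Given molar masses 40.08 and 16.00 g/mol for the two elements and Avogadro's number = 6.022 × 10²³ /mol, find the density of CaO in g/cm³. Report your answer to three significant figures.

The sodium chloride structure contains Z = 4 formula units per cell; M(CaO) = 40.08 + 16.00 = 56.08 g/mol.
a³ = (4.800 × 10^-8 cm)³ = 1.106 × 10^-22 cm³.
ρ = 4 × 56.08 / (6.022 × 10²³ × 1.106 × 10^-22) = 3.368 g/cm³.

3.37 g/cm³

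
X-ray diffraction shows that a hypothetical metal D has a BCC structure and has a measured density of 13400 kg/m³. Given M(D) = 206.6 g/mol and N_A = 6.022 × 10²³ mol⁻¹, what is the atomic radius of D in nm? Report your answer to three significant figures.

For a BCC cell (Z = 2), a³ = Z·M/(N_A·ρ) = 2 × 206.6 / (6.022 × 10²³ × 13.40) = 5.121 × 10^-23 cm³, so a = 3.713 × 10^-8 cm = 0.3713 nm.
Atoms touch along the body diagonal, so √3·a = 4r, so r = 0.4330 × a = 0.161 nm.

0.161 nm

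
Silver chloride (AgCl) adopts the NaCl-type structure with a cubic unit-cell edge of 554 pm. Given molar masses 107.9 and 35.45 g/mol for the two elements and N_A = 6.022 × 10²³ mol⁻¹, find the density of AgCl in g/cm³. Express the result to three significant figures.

The NaCl-type structure contains Z = 4 formula units per cell; M(AgCl) = 107.9 + 35.45 = 143.35 g/mol.
a³ = (5.540 × 10^-8 cm)³ = 1.700 × 10^-22 cm³.
ρ = 4 × 143.35 / (6.022 × 10²³ × 1.700 × 10^-22) = 5.600 g/cm³.

5.60 g/cm³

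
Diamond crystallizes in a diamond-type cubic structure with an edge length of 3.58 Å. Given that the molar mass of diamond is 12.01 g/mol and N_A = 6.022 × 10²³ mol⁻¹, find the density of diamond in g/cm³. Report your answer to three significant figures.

A diamond cubic unit cell contains Z = 8 atoms.
Cell volume: a³ = (3.58 Å)³ = (3.580 × 10^-8 cm)³ = 4.588 × 10^-23 cm³.
ρ = Z·M/(N_A·a³) = 8 × 12.01 / (6.022 × 10²³ × 4.588 × 10^-23) = 3.477 g/cm³.

3.48 g/cm³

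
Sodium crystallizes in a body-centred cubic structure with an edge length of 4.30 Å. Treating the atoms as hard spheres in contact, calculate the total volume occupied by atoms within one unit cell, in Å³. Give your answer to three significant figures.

54.1 Å³

In a BCC lattice atoms touch along the body diagonal, so √3·a = 4r, so r = 0.4330a = 1.862 Å.
V_atoms = Z × (4/3)πr³ = 2 × (4/3)π × (1.862)³ = 54.1 Å³.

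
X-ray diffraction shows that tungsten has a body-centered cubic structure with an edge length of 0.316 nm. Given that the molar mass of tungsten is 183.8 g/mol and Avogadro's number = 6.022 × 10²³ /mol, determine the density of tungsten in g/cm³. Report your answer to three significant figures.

A BCC unit cell contains Z = 2 atoms.
Cell volume: a³ = (0.316 nm)³ = (3.160 × 10^-8 cm)³ = 3.155 × 10^-23 cm³.
ρ = Z·M/(N_A·a³) = 2 × 183.8 / (6.022 × 10²³ × 3.155 × 10^-23) = 19.35 g/cm³.

19.3 g/cm³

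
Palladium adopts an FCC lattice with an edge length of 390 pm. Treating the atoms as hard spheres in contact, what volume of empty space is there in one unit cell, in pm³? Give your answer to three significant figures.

1.54 × 10^7 pm³

In an FCC lattice atoms touch along the face diagonal, so √2·a = 4r, so r = 0.3536a = 137.9 pm.
V_cell = a³ = 5.932 × 10^7 pm³; V_atoms = 4 × (4/3)πr³ = 4.392 × 10^7 pm³.
Empty space = 5.932 × 10^7 − 4.392 × 10^7 = 1.54 × 10^7 pm³.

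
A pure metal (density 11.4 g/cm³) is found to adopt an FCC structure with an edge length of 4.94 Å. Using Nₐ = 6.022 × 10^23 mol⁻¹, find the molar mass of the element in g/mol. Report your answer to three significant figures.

An FCC cell has Z = 4 atoms; a = 4.940 × 10^-8 cm.
M = ρ·N_A·a³/Z = 11.4 × 6.022 × 10²³ × 1.206 × 10^-22 / 4 = 207 g/mol.

207 g/mol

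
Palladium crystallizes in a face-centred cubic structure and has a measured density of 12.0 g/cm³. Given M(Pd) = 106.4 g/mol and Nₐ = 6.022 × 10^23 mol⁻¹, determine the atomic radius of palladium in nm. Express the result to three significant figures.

For an FCC cell (Z = 4), a³ = Z·M/(N_A·ρ) = 4 × 106.4 / (6.022 × 10²³ × 12.00) = 5.890 × 10^-23 cm³, so a = 3.891 × 10^-8 cm = 0.3891 nm.
Atoms touch along the face diagonal, so √2·a = 4r, so r = 0.3536 × a = 0.138 nm.

0.138 nm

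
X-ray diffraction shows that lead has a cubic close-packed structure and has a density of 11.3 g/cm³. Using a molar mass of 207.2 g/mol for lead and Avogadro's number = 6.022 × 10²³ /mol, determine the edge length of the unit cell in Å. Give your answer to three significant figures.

With Z = 4 atoms per FCC cell, a³ = Z·M/(N_A·ρ) = 4 × 207.2 / (6.022 × 10²³ × 11.30 g/cm³) = 1.218 × 10^-22 cm³.
a = (1.218 × 10^-22)^(1/3) = 4.957 × 10^-8 cm = 4.96 Å.

4.96 Å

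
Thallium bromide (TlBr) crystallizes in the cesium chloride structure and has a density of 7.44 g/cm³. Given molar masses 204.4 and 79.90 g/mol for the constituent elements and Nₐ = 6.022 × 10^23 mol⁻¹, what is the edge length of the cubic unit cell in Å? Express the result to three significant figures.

M(TlBr) = 284.3 g/mol; Z = 1 formula unit per cell.
a³ = Z·M/(N_A·ρ) = 1 × 284.3 / (6.022 × 10²³ × 7.44) = 6.345 × 10^-23 cm³, so a = 3.989 × 10^-8 cm = 3.99 Å.

3.99 Å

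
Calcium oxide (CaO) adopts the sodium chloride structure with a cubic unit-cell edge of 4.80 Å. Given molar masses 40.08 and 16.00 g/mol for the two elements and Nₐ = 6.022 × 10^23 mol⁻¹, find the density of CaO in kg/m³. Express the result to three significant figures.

The sodium chloride structure contains Z = 4 formula units per cell; M(CaO) = 40.08 + 16.00 = 56.08 g/mol.
a³ = (4.800 × 10^-8 cm)³ = 1.106 × 10^-22 cm³.
ρ = 4 × 56.08 / (6.022 × 10²³ × 1.106 × 10^-22) = 3.368 g/cm³ = 3370 kg/m³.

3370 kg/m³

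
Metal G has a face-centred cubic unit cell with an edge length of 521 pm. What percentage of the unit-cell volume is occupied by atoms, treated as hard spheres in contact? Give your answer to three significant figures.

74.0%

In an FCC lattice atoms touch along the face diagonal, so √2·a = 4r, so r = 0.3536a = 184.2 pm.
Packing fraction = Z·(4/3)πr³ / a³ = 4 × (4/3)π × (184.2)³ / (521)³ = 0.7405 = 74.0%.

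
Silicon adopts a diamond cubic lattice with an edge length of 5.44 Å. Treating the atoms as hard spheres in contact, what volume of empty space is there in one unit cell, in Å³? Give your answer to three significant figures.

In a diamond cubic lattice nearest neighbors lie along the body diagonal with √3·a = 8r, so r = 0.2165a = 1.178 Å.
V_cell = a³ = 161.0 Å³; V_atoms = 8 × (4/3)πr³ = 54.75 Å³.
Empty space = 161.0 − 54.75 = 106 Å³.

106 Å³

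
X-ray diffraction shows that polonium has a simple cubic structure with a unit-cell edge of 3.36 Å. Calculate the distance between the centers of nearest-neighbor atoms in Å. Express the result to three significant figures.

3.36 Å

In a simple cubic structure, atoms touch along the cell edge, so a = 2r; the nearest-neighbor distance equals 2r = 1.000·a.
d = 1.000 × 3.36 = 3.36 Å.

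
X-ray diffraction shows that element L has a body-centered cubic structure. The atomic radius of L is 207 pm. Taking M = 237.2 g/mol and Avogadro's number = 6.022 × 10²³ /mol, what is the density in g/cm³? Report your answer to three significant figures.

In a BCC lattice, atoms touch along the body diagonal, so √3·a = 4r, giving a = 478.0 pm = 4.780 × 10^-8 cm.
With Z = 2, ρ = Z·M/(N_A·a³) = 2 × 237.2 / (6.022 × 10²³ × 1.092 × 10^-22) = 7.211 g/cm³.

7.21 g/cm³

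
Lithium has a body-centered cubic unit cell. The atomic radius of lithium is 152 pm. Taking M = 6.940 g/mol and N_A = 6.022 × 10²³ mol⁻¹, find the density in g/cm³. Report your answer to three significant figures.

In a BCC lattice, atoms touch along the body diagonal, so √3·a = 4r, giving a = 351.0 pm = 3.510 × 10^-8 cm.
With Z = 2, ρ = Z·M/(N_A·a³) = 2 × 6.940 / (6.022 × 10²³ × 4.325 × 10^-23) = 0.5329 g/cm³.

0.533 g/cm³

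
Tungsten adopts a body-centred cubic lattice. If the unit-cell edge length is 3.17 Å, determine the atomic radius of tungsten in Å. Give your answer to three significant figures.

In a BCC lattice, atoms touch along the body diagonal, so √3·a = 4r.
r = √3·a/4 = 1.7321 × 3.17 / 4 = 1.37 Å.

1.37 Å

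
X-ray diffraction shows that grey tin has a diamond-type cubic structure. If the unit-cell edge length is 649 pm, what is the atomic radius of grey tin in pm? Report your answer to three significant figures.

141 pm

In a diamond cubic lattice, nearest neighbors lie along the body diagonal with √3·a = 8r.
r = √3·a/8 = 1.7321 × 649 / 8 = 141 pm.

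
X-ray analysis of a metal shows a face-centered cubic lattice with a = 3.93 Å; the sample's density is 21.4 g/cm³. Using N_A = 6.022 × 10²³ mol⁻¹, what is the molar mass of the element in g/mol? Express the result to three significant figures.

An FCC cell has Z = 4 atoms; a = 3.930 × 10^-8 cm.
M = ρ·N_A·a³/Z = 21.4 × 6.022 × 10²³ × 6.070 × 10^-23 / 4 = 196 g/mol.

196 g/mol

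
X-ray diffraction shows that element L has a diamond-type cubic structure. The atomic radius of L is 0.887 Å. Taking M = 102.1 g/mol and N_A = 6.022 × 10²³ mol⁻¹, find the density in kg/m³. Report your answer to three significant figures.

In a diamond cubic lattice, nearest neighbors lie along the body diagonal with √3·a = 8r, giving a = 4.097 Å = 4.097 × 10^-8 cm.
With Z = 8, ρ = Z·M/(N_A·a³) = 8 × 102.1 / (6.022 × 10²³ × 6.876 × 10^-23) = 19.72 g/cm³ = 19700 kg/m³.

19700 kg/m³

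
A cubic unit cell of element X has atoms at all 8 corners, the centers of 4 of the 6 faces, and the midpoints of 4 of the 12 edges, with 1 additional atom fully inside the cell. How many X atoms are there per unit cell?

Corner atoms are shared by 8 cells (1/8 each), face atoms by 2 (1/2 each), edge atoms by 4 (1/4 each), interior atoms are unshared.
Net atoms = 8 × 1/8 + 4 × 1/2 + 4 × 1/4 + 1 = 1 + 2 + 1 + 1 = 5.

5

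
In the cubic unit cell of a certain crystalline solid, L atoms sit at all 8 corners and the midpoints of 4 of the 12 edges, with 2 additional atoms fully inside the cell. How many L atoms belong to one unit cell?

4

Corner atoms are shared by 8 cells (1/8 each), edge atoms by 4 (1/4 each), interior atoms are unshared.
Net atoms = 8 × 1/8 + 4 × 1/4 + 2 = 1 + 1 + 2 = 4.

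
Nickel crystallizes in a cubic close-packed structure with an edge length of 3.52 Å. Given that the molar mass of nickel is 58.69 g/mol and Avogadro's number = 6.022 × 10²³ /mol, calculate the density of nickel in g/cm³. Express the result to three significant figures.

An FCC unit cell contains Z = 4 atoms.
Cell volume: a³ = (3.52 Å)³ = (3.520 × 10^-8 cm)³ = 4.361 × 10^-23 cm³.
ρ = Z·M/(N_A·a³) = 4 × 58.69 / (6.022 × 10²³ × 4.361 × 10^-23) = 8.938 g/cm³.

8.94 g/cm³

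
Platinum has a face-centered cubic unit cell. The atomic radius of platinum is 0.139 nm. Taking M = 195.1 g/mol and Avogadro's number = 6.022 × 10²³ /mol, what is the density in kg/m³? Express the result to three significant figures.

In an FCC lattice, atoms touch along the face diagonal, so √2·a = 4r, giving a = 0.3932 nm = 3.932 × 10^-8 cm.
With Z = 4, ρ = Z·M/(N_A·a³) = 4 × 195.1 / (6.022 × 10²³ × 6.077 × 10^-23) = 21.33 g/cm³ = 21300 kg/m³.

21300 kg/m³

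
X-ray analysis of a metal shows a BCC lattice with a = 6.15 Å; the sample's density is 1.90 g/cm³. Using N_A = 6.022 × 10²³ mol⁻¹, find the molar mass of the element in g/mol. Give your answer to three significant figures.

A BCC cell has Z = 2 atoms; a = 6.150 × 10^-8 cm.
M = ρ·N_A·a³/Z = 1.90 × 6.022 × 10²³ × 2.326 × 10^-22 / 2 = 133 g/mol.

133 g/mol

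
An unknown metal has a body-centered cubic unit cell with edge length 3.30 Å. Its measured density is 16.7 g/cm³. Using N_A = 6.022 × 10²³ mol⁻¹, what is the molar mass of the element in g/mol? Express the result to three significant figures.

A BCC cell has Z = 2 atoms; a = 3.300 × 10^-8 cm.
M = ρ·N_A·a³/Z = 16.7 × 6.022 × 10²³ × 3.594 × 10^-23 / 2 = 181 g/mol.

181 g/mol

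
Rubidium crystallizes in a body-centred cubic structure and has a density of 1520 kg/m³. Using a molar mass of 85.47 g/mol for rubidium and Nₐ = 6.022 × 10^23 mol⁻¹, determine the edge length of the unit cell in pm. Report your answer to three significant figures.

With Z = 2 atoms per BCC cell, a³ = Z·M/(N_A·ρ) = 2 × 85.47 / (6.022 × 10²³ × 1.520 g/cm³) = 1.867 × 10^-22 cm³.
a = (1.867 × 10^-22)^(1/3) = 5.716 × 10^-8 cm = 572 pm.

572 pm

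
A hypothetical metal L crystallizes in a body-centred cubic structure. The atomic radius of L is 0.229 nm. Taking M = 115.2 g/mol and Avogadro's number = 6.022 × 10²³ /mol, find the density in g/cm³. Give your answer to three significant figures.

In a BCC lattice, atoms touch along the body diagonal, so √3·a = 4r, giving a = 0.5289 nm = 5.289 × 10^-8 cm.
With Z = 2, ρ = Z·M/(N_A·a³) = 2 × 115.2 / (6.022 × 10²³ × 1.479 × 10^-22) = 2.587 g/cm³.

2.59 g/cm³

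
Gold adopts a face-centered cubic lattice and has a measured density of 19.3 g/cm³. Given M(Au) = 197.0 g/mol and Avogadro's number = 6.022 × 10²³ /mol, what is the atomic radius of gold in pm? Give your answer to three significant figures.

For an FCC cell (Z = 4), a³ = Z·M/(N_A·ρ) = 4 × 197.0 / (6.022 × 10²³ × 19.30) = 6.780 × 10^-23 cm³, so a = 4.078 × 10^-8 cm = 407.8 pm.
Atoms touch along the face diagonal, so √2·a = 4r, so r = 0.3536 × a = 144 pm.

144 pm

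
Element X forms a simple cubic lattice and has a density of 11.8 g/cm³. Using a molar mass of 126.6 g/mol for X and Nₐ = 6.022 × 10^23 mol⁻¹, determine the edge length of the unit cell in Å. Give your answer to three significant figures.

With Z = 1 atom per simple cubic cell, a³ = Z·M/(N_A·ρ) = 1 × 126.6 / (6.022 × 10²³ × 11.80 g/cm³) = 1.782 × 10^-23 cm³.
a = (1.782 × 10^-23)^(1/3) = 2.612 × 10^-8 cm = 2.61 Å.

2.61 Å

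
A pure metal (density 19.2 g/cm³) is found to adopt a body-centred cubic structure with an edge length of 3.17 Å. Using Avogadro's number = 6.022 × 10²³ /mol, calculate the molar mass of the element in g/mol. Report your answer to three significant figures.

A BCC cell has Z = 2 atoms; a = 3.170 × 10^-8 cm.
M = ρ·N_A·a³/Z = 19.2 × 6.022 × 10²³ × 3.186 × 10^-23 / 2 = 184 g/mol.

184 g/mol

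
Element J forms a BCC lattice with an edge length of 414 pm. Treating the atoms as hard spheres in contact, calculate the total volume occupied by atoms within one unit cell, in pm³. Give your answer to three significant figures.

In a BCC lattice atoms touch along the body diagonal, so √3·a = 4r, so r = 0.4330a = 179.3 pm.
V_atoms = Z × (4/3)πr³ = 2 × (4/3)π × (179.3)³ = 4.83 × 10^7 pm³.

4.83 × 10^7 pm³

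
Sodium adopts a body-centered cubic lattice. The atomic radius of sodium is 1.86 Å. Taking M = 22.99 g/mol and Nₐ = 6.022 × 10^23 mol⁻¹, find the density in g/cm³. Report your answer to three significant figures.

0.963 g/cm³

In a BCC lattice, atoms touch along the body diagonal, so √3·a = 4r, giving a = 4.295 Å = 4.295 × 10^-8 cm.
With Z = 2, ρ = Z·M/(N_A·a³) = 2 × 22.99 / (6.022 × 10²³ × 7.926 × 10^-23) = 0.9634 g/cm³.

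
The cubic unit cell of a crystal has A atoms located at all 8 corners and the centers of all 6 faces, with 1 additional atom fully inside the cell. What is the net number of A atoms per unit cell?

Corner atoms are shared by 8 cells (1/8 each), face atoms by 2 (1/2 each), interior atoms are unshared.
Net atoms = 8 × 1/8 + 6 × 1/2 + 1 = 1 + 3 + 1 = 5.

5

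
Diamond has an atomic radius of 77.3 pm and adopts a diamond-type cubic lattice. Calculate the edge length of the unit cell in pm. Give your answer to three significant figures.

In a diamond cubic lattice, nearest neighbors lie along the body diagonal with √3·a = 8r.
a = 8r/√3 = 8 × 77.3 / 1.7321 = 357 pm.

357 pm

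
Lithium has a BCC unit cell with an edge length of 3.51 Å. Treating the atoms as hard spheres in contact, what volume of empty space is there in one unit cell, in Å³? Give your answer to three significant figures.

13.8 Å³

In a BCC lattice atoms touch along the body diagonal, so √3·a = 4r, so r = 0.4330a = 1.520 Å.
V_cell = a³ = 43.24 Å³; V_atoms = 2 × (4/3)πr³ = 29.41 Å³.
Empty space = 43.24 − 29.41 = 13.8 Å³.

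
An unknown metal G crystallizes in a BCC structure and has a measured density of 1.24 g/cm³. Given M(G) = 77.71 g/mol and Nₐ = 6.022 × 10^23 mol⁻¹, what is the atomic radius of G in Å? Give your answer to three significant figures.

2.57 Å

For a BCC cell (Z = 2), a³ = Z·M/(N_A·ρ) = 2 × 77.71 / (6.022 × 10²³ × 1.240) = 2.081 × 10^-22 cm³, so a = 5.926 × 10^-8 cm = 5.926 Å.
Atoms touch along the body diagonal, so √3·a = 4r, so r = 0.4330 × a = 2.57 Å.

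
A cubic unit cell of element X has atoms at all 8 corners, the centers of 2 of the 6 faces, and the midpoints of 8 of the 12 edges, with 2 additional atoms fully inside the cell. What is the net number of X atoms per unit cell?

Corner atoms are shared by 8 cells (1/8 each), face atoms by 2 (1/2 each), edge atoms by 4 (1/4 each), interior atoms are unshared.
Net atoms = 8 × 1/8 + 2 × 1/2 + 8 × 1/4 + 2 = 1 + 1 + 2 + 2 = 6.

6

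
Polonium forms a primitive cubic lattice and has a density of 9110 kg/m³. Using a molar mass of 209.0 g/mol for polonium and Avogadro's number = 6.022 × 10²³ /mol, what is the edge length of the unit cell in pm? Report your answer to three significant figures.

336 pm

With Z = 1 atom per simple cubic cell, a³ = Z·M/(N_A·ρ) = 1 × 209.0 / (6.022 × 10²³ × 9.110 g/cm³) = 3.810 × 10^-23 cm³.
a = (3.810 × 10^-23)^(1/3) = 3.365 × 10^-8 cm = 336 pm.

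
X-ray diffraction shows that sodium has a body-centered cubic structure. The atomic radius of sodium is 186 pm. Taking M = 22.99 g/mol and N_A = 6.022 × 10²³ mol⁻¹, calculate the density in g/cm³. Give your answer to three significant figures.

0.963 g/cm³

In a BCC lattice, atoms touch along the body diagonal, so √3·a = 4r, giving a = 429.5 pm = 4.295 × 10^-8 cm.
With Z = 2, ρ = Z·M/(N_A·a³) = 2 × 22.99 / (6.022 × 10²³ × 7.926 × 10^-23) = 0.9634 g/cm³.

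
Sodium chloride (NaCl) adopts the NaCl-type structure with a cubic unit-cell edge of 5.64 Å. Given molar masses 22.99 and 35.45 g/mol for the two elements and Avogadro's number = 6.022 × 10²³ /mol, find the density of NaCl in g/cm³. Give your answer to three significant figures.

The NaCl-type structure contains Z = 4 formula units per cell; M(NaCl) = 22.99 + 35.45 = 58.44 g/mol.
a³ = (5.640 × 10^-8 cm)³ = 1.794 × 10^-22 cm³.
ρ = 4 × 58.44 / (6.022 × 10²³ × 1.794 × 10^-22) = 2.164 g/cm³.

2.16 g/cm³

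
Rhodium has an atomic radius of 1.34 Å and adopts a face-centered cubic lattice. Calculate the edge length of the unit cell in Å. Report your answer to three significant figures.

3.79 Å

In an FCC lattice, atoms touch along the face diagonal, so √2·a = 4r.
a = 4r/√2 = 4 × 1.34 / 1.4142 = 3.79 Å.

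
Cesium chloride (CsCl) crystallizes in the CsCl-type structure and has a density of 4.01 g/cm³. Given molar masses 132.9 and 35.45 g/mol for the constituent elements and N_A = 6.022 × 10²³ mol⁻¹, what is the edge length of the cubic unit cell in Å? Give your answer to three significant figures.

M(CsCl) = 168.35 g/mol; Z = 1 formula unit per cell.
a³ = Z·M/(N_A·ρ) = 1 × 168.35 / (6.022 × 10²³ × 4.01) = 6.972 × 10^-23 cm³, so a = 4.116 × 10^-8 cm = 4.12 Å.

4.12 Å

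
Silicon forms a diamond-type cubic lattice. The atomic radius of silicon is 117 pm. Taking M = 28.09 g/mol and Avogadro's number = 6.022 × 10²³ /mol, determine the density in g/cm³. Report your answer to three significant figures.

2.36 g/cm³

In a diamond cubic lattice, nearest neighbors lie along the body diagonal with √3·a = 8r, giving a = 540.4 pm = 5.404 × 10^-8 cm.
With Z = 8, ρ = Z·M/(N_A·a³) = 8 × 28.09 / (6.022 × 10²³ × 1.578 × 10^-22) = 2.365 g/cm³.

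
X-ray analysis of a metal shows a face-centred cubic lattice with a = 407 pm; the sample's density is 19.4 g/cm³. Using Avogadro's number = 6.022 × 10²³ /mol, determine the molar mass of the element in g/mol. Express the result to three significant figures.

197 g/mol

An FCC cell has Z = 4 atoms; a = 4.070 × 10^-8 cm.
M = ρ·N_A·a³/Z = 19.4 × 6.022 × 10²³ × 6.742 × 10^-23 / 4 = 197 g/mol.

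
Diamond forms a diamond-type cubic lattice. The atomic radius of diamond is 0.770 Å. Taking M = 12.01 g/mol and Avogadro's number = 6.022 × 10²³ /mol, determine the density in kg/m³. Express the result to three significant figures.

3550 kg/m³

In a diamond cubic lattice, nearest neighbors lie along the body diagonal with √3·a = 8r, giving a = 3.556 Å = 3.556 × 10^-8 cm.
With Z = 8, ρ = Z·M/(N_A·a³) = 8 × 12.01 / (6.022 × 10²³ × 4.498 × 10^-23) = 3.547 g/cm³ = 3550 kg/m³.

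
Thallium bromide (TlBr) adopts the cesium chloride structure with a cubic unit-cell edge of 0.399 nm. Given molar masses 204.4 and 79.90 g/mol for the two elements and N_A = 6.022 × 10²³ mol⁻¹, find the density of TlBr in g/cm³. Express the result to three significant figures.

The cesium chloride structure contains Z = 1 formula unit per cell; M(TlBr) = 204.4 + 79.90 = 284.3 g/mol.
a³ = (3.990 × 10^-8 cm)³ = 6.352 × 10^-23 cm³.
ρ = 1 × 284.3 / (6.022 × 10²³ × 6.352 × 10^-23) = 7.432 g/cm³.

7.43 g/cm³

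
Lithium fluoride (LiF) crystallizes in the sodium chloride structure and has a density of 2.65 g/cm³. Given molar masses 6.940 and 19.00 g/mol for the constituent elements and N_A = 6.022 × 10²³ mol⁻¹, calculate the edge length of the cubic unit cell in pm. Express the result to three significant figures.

M(LiF) = 25.94 g/mol; Z = 4 formula units per cell.
a³ = Z·M/(N_A·ρ) = 4 × 25.94 / (6.022 × 10²³ × 2.65) = 6.502 × 10^-23 cm³, so a = 4.021 × 10^-8 cm = 402 pm.

402 pm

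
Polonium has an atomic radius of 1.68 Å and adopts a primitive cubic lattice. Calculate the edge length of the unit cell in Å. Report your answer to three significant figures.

In a simple cubic lattice, atoms touch along the cell edge, so a = 2r.
a = 2r = 2 × 1.68 = 3.36 Å.

3.36 Å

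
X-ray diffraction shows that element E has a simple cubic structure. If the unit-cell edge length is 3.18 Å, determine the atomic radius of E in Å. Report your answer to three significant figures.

1.59 Å

In a simple cubic lattice, atoms touch along the cell edge, so a = 2r.
r = a/2 = 3.18/2 = 1.59 Å.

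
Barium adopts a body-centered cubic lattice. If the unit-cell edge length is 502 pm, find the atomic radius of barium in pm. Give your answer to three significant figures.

217 pm

In a BCC lattice, atoms touch along the body diagonal, so √3·a = 4r.
r = √3·a/4 = 1.7321 × 502 / 4 = 217 pm.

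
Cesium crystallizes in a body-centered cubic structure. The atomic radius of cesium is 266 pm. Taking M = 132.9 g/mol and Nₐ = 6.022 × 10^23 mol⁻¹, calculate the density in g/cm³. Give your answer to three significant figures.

1.90 g/cm³

In a BCC lattice, atoms touch along the body diagonal, so √3·a = 4r, giving a = 614.3 pm = 6.143 × 10^-8 cm.
With Z = 2, ρ = Z·M/(N_A·a³) = 2 × 132.9 / (6.022 × 10²³ × 2.318 × 10^-22) = 1.904 g/cm³.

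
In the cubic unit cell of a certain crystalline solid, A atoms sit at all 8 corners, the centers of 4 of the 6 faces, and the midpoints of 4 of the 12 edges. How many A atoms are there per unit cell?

Corner atoms are shared by 8 cells (1/8 each), face atoms by 2 (1/2 each), edge atoms by 4 (1/4 each).
Net atoms = 8 × 1/8 + 4 × 1/2 + 4 × 1/4 = 1 + 2 + 1 = 4.

4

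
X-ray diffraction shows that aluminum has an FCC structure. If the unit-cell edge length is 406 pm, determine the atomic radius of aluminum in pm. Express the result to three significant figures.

144 pm

In an FCC lattice, atoms touch along the face diagonal, so √2·a = 4r.
r = √2·a/4 = 1.4142 × 406 / 4 = 144 pm.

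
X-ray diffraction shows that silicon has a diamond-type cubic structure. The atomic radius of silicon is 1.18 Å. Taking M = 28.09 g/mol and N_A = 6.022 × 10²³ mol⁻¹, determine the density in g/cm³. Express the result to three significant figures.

In a diamond cubic lattice, nearest neighbors lie along the body diagonal with √3·a = 8r, giving a = 5.450 Å = 5.450 × 10^-8 cm.
With Z = 8, ρ = Z·M/(N_A·a³) = 8 × 28.09 / (6.022 × 10²³ × 1.619 × 10^-22) = 2.305 g/cm³.

2.30 g/cm³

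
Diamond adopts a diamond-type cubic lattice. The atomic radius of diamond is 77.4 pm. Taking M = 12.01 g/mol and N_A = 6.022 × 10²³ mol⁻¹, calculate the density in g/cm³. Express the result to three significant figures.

In a diamond cubic lattice, nearest neighbors lie along the body diagonal with √3·a = 8r, giving a = 357.5 pm = 3.575 × 10^-8 cm.
With Z = 8, ρ = Z·M/(N_A·a³) = 8 × 12.01 / (6.022 × 10²³ × 4.569 × 10^-23) = 3.492 g/cm³.

3.49 g/cm³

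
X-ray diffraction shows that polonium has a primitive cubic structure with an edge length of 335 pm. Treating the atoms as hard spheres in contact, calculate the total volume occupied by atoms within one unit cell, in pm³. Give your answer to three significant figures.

1.97 × 10^7 pm³

In a simple cubic lattice atoms touch along the cell edge, so a = 2r, so r = 0.5000a = 167.5 pm.
V_atoms = Z × (4/3)πr³ = 1 × (4/3)π × (167.5)³ = 1.97 × 10^7 pm³.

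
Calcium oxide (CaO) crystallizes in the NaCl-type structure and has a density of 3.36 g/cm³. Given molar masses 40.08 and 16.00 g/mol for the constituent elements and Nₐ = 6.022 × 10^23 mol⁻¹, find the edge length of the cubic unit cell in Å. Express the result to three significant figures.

4.80 Å

M(CaO) = 56.08 g/mol; Z = 4 formula units per cell.
a³ = Z·M/(N_A·ρ) = 4 × 56.08 / (6.022 × 10²³ × 3.36) = 1.109 × 10^-22 cm³, so a = 4.804 × 10^-8 cm = 4.80 Å.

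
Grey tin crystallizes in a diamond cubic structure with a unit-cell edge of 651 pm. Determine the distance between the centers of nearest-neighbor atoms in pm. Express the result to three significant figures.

282 pm

In a diamond cubic structure, nearest neighbors lie along the body diagonal with √3·a = 8r; the nearest-neighbor distance equals 2r = 0.4330·a.
d = 0.4330 × 651 = 282 pm.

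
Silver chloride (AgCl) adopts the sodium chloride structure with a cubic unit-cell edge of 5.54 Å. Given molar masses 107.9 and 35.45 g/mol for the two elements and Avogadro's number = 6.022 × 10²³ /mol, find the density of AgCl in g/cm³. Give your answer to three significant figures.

The sodium chloride structure contains Z = 4 formula units per cell; M(AgCl) = 107.9 + 35.45 = 143.35 g/mol.
a³ = (5.540 × 10^-8 cm)³ = 1.700 × 10^-22 cm³.
ρ = 4 × 143.35 / (6.022 × 10²³ × 1.700 × 10^-22) = 5.600 g/cm³.

5.60 g/cm³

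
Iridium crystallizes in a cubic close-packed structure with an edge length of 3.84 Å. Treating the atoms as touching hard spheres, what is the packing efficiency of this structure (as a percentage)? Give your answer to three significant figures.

In an FCC lattice atoms touch along the face diagonal, so √2·a = 4r, so r = 0.3536a = 1.358 Å.
Packing fraction = Z·(4/3)πr³ / a³ = 4 × (4/3)π × (1.358)³ / (3.84)³ = 0.7405 = 74.0%.

74.0%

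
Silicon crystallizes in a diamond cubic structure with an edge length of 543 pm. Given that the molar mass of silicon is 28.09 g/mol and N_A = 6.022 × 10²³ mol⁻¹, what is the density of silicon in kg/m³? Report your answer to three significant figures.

A diamond cubic unit cell contains Z = 8 atoms.
Cell volume: a³ = (543 pm)³ = (5.430 × 10^-8 cm)³ = 1.601 × 10^-22 cm³.
ρ = Z·M/(N_A·a³) = 8 × 28.09 / (6.022 × 10²³ × 1.601 × 10^-22) = 2.331 g/cm³ = 2330 kg/m³.

2330 kg/m³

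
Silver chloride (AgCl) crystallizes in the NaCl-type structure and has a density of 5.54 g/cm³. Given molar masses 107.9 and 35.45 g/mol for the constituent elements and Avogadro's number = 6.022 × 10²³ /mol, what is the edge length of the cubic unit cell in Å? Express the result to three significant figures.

5.56 Å

M(AgCl) = 143.35 g/mol; Z = 4 formula units per cell.
a³ = Z·M/(N_A·ρ) = 4 × 143.35 / (6.022 × 10²³ × 5.54) = 1.719 × 10^-22 cm³, so a = 5.560 × 10^-8 cm = 5.56 Å.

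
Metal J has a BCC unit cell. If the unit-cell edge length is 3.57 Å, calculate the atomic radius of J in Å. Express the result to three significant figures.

In a BCC lattice, atoms touch along the body diagonal, so √3·a = 4r.
r = √3·a/4 = 1.7321 × 3.57 / 4 = 1.55 Å.

1.55 Å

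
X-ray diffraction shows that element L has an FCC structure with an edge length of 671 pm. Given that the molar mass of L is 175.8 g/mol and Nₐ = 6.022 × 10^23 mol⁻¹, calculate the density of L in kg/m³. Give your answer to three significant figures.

An FCC unit cell contains Z = 4 atoms.
Cell volume: a³ = (671 pm)³ = (6.710 × 10^-8 cm)³ = 3.021 × 10^-22 cm³.
ρ = Z·M/(N_A·a³) = 4 × 175.8 / (6.022 × 10²³ × 3.021 × 10^-22) = 3.865 g/cm³ = 3870 kg/m³.

3870 kg/m³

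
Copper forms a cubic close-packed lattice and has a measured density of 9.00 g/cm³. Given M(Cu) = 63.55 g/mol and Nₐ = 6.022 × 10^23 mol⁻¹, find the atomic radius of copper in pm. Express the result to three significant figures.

For an FCC cell (Z = 4), a³ = Z·M/(N_A·ρ) = 4 × 63.55 / (6.022 × 10²³ × 9.000) = 4.690 × 10^-23 cm³, so a = 3.606 × 10^-8 cm = 360.6 pm.
Atoms touch along the face diagonal, so √2·a = 4r, so r = 0.3536 × a = 128 pm.

128 pm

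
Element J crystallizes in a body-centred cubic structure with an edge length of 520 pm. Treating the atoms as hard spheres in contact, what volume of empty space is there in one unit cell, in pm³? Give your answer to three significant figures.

In a BCC lattice atoms touch along the body diagonal, so √3·a = 4r, so r = 0.4330a = 225.2 pm.
V_cell = a³ = 1.406 × 10^8 pm³; V_atoms = 2 × (4/3)πr³ = 9.564 × 10^7 pm³.
Empty space = 1.406 × 10^8 − 9.564 × 10^7 = 4.50 × 10^7 pm³.

4.50 × 10^7 pm³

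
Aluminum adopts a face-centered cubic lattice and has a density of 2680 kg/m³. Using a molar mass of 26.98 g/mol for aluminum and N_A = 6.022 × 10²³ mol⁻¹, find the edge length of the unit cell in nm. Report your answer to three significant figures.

0.406 nm

With Z = 4 atoms per FCC cell, a³ = Z·M/(N_A·ρ) = 4 × 26.98 / (6.022 × 10²³ × 2.680 g/cm³) = 6.687 × 10^-23 cm³.
a = (6.687 × 10^-23)^(1/3) = 4.059 × 10^-8 cm = 0.406 nm.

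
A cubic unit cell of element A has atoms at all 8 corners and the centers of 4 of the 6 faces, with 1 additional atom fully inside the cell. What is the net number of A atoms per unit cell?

Corner atoms are shared by 8 cells (1/8 each), face atoms by 2 (1/2 each), interior atoms are unshared.
Net atoms = 8 × 1/8 + 4 × 1/2 + 1 = 1 + 2 + 1 = 4.

4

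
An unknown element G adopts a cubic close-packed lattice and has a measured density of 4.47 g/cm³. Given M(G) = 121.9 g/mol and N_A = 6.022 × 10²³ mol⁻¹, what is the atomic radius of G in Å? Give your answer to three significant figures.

For an FCC cell (Z = 4), a³ = Z·M/(N_A·ρ) = 4 × 121.9 / (6.022 × 10²³ × 4.470) = 1.811 × 10^-22 cm³, so a = 5.658 × 10^-8 cm = 5.658 Å.
Atoms touch along the face diagonal, so √2·a = 4r, so r = 0.3536 × a = 2.00 Å.

2.00 Å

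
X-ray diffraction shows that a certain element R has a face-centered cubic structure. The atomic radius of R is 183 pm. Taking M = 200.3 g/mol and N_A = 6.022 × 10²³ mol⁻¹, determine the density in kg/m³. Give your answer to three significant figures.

9590 kg/m³

In an FCC lattice, atoms touch along the face diagonal, so √2·a = 4r, giving a = 517.6 pm = 5.176 × 10^-8 cm.
With Z = 4, ρ = Z·M/(N_A·a³) = 4 × 200.3 / (6.022 × 10²³ × 1.387 × 10^-22) = 9.594 g/cm³ = 9590 kg/m³.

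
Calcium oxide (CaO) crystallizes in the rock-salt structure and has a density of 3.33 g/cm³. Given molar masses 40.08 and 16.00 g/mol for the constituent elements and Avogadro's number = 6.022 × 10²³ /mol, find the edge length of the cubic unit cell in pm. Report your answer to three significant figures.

M(CaO) = 56.08 g/mol; Z = 4 formula units per cell.
a³ = Z·M/(N_A·ρ) = 4 × 56.08 / (6.022 × 10²³ × 3.33) = 1.119 × 10^-22 cm³, so a = 4.818 × 10^-8 cm = 482 pm.

482 pm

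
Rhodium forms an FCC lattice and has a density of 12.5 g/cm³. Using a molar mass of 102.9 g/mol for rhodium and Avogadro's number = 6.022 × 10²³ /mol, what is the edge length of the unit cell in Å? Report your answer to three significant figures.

3.80 Å

With Z = 4 atoms per FCC cell, a³ = Z·M/(N_A·ρ) = 4 × 102.9 / (6.022 × 10²³ × 12.50 g/cm³) = 5.468 × 10^-23 cm³.
a = (5.468 × 10^-23)^(1/3) = 3.796 × 10^-8 cm = 3.80 Å.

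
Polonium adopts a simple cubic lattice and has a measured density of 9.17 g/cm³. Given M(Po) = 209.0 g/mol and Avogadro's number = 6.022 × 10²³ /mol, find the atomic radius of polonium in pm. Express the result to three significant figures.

For a simple cubic cell (Z = 1), a³ = Z·M/(N_A·ρ) = 1 × 209.0 / (6.022 × 10²³ × 9.170) = 3.785 × 10^-23 cm³, so a = 3.357 × 10^-8 cm = 335.7 pm.
Atoms touch along the cell edge, so a = 2r, so r = 0.5000 × a = 168 pm.

168 pm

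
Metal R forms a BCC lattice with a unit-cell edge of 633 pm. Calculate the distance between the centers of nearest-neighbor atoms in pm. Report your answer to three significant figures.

In a BCC structure, atoms touch along the body diagonal, so √3·a = 4r; the nearest-neighbor distance equals 2r = 0.8660·a.
d = 0.8660 × 633 = 548 pm.

548 pm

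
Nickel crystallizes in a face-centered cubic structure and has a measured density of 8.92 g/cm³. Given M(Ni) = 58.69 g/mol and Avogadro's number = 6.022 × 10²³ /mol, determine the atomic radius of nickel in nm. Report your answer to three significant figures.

For an FCC cell (Z = 4), a³ = Z·M/(N_A·ρ) = 4 × 58.69 / (6.022 × 10²³ × 8.920) = 4.370 × 10^-23 cm³, so a = 3.522 × 10^-8 cm = 0.3522 nm.
Atoms touch along the face diagonal, so √2·a = 4r, so r = 0.3536 × a = 0.125 nm.

0.125 nm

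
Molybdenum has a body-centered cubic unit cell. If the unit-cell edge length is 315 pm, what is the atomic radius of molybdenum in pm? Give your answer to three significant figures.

In a BCC lattice, atoms touch along the body diagonal, so √3·a = 4r.
r = √3·a/4 = 1.7321 × 315 / 4 = 136 pm.

136 pm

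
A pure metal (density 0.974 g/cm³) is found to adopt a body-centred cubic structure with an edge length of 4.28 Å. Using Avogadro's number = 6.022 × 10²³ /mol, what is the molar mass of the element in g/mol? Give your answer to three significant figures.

A BCC cell has Z = 2 atoms; a = 4.280 × 10^-8 cm.
M = ρ·N_A·a³/Z = 0.974 × 6.022 × 10²³ × 7.840 × 10^-23 / 2 = 23.0 g/mol.

23.0 g/mol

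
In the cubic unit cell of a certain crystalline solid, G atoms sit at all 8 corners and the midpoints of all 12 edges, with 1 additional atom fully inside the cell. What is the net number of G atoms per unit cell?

Corner atoms are shared by 8 cells (1/8 each), edge atoms by 4 (1/4 each), interior atoms are unshared.
Net atoms = 8 × 1/8 + 12 × 1/4 + 1 = 1 + 3 + 1 = 5.

5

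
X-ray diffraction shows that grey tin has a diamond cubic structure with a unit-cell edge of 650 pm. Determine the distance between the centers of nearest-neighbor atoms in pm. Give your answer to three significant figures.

281 pm

In a diamond cubic structure, nearest neighbors lie along the body diagonal with √3·a = 8r; the nearest-neighbor distance equals 2r = 0.4330·a.
d = 0.4330 × 650 = 281 pm.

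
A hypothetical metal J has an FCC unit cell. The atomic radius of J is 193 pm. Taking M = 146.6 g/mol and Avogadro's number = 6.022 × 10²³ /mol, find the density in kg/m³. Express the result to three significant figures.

5990 kg/m³

In an FCC lattice, atoms touch along the face diagonal, so √2·a = 4r, giving a = 545.9 pm = 5.459 × 10^-8 cm.
With Z = 4, ρ = Z·M/(N_A·a³) = 4 × 146.6 / (6.022 × 10²³ × 1.627 × 10^-22) = 5.986 g/cm³ = 5990 kg/m³.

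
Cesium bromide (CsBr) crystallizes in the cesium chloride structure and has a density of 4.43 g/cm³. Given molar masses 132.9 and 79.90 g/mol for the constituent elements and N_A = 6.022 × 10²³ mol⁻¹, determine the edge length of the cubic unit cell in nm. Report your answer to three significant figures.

M(CsBr) = 212.8 g/mol; Z = 1 formula unit per cell.
a³ = Z·M/(N_A·ρ) = 1 × 212.8 / (6.022 × 10²³ × 4.43) = 7.977 × 10^-23 cm³, so a = 4.305 × 10^-8 cm = 0.430 nm.

0.430 nm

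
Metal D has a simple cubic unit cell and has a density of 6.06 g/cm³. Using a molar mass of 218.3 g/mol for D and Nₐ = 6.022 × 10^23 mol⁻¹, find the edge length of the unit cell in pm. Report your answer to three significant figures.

With Z = 1 atom per simple cubic cell, a³ = Z·M/(N_A·ρ) = 1 × 218.3 / (6.022 × 10²³ × 6.060 g/cm³) = 5.982 × 10^-23 cm³.
a = (5.982 × 10^-23)^(1/3) = 3.911 × 10^-8 cm = 391 pm.

391 pm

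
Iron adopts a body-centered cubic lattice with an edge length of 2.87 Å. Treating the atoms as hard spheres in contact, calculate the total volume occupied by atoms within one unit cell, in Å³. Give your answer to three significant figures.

16.1 Å³

In a BCC lattice atoms touch along the body diagonal, so √3·a = 4r, so r = 0.4330a = 1.243 Å.
V_atoms = Z × (4/3)πr³ = 2 × (4/3)π × (1.243)³ = 16.1 Å³.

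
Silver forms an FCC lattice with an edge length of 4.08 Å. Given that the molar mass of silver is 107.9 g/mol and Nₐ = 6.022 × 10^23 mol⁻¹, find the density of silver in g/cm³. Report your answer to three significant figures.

10.6 g/cm³

An FCC unit cell contains Z = 4 atoms.
Cell volume: a³ = (4.08 Å)³ = (4.080 × 10^-8 cm)³ = 6.792 × 10^-23 cm³.
ρ = Z·M/(N_A·a³) = 4 × 107.9 / (6.022 × 10²³ × 6.792 × 10^-23) = 10.55 g/cm³.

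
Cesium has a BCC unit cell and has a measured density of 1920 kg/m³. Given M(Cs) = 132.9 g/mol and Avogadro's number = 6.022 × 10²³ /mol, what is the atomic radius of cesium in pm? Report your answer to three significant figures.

For a BCC cell (Z = 2), a³ = Z·M/(N_A·ρ) = 2 × 132.9 / (6.022 × 10²³ × 1.920) = 2.299 × 10^-22 cm³, so a = 6.126 × 10^-8 cm = 612.6 pm.
Atoms touch along the body diagonal, so √3·a = 4r, so r = 0.4330 × a = 265 pm.

265 pm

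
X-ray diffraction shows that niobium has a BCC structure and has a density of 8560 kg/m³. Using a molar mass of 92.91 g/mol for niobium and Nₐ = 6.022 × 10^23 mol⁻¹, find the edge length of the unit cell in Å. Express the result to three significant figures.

With Z = 2 atoms per BCC cell, a³ = Z·M/(N_A·ρ) = 2 × 92.91 / (6.022 × 10²³ × 8.560 g/cm³) = 3.605 × 10^-23 cm³.
a = (3.605 × 10^-23)^(1/3) = 3.303 × 10^-8 cm = 3.30 Å.

3.30 Å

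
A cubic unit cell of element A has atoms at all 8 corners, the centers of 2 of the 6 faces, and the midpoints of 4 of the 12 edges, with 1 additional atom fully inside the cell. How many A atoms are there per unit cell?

Corner atoms are shared by 8 cells (1/8 each), face atoms by 2 (1/2 each), edge atoms by 4 (1/4 each), interior atoms are unshared.
Net atoms = 8 × 1/8 + 2 × 1/2 + 4 × 1/4 + 1 = 1 + 1 + 1 + 1 = 4.

4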